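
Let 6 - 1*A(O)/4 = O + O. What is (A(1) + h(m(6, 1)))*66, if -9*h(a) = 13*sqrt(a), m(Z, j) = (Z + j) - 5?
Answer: 1056 - 286*sqrt(2)/3 ≈ 921.18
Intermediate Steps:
m(Z, j) = -5 + Z + j
h(a) = -13*sqrt(a)/9
A(O) = 24 - 8*O (A(O) = 24 - 4*(O + O) = 24 - 8*O)
(A(1) + h(m(6, 1)))*66 = ((24 - 8*1) - 13*sqrt(-5 + 6 + 1)/9)*66 = ((24 - 8) - 13*sqrt(2)/9)*66 = (16 - 13*sqrt(2)/9)*66 = 1056 - 286*sqrt(2)/3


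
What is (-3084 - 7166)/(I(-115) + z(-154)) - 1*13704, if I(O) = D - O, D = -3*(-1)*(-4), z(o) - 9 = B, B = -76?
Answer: -251797/18 ≈ -13989.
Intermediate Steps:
z(o) = -67 (z(o) = 9 - 76 = -67)
D = -12 (D = 3*(-4) = -12)
I(O) = -12 - O
(-3084 - 7166)/(I(-115) + z(-154)) - 1*13704 = (-3084 - 7166)/((-12 - 1*(-115)) - 67) - 1*13704 = -10250/((-12 + 115) - 67) - 13704 = -10250/(103 - 67) - 13704 = -10250/36 - 13704 = -10250*1/36 - 13704 = -5125/18 - 13704 = -251797/18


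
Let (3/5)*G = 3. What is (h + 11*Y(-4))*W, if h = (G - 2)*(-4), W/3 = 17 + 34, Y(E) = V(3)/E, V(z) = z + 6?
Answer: -22491/4 ≈ -5622.8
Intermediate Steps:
G = 5 (G = (5/3)*3 = 5)
V(z) = 6 + z
Y(E) = 9/E (Y(E) = (6 + 3)/E = 9/E)
W = 153 (W = 3*(17 + 34) = 3*51 = 153)
h = -12 (h = (5 - 2)*(-4) = 3*(-4) = -12)
(h + 11*Y(-4))*W = (-12 + 11*(9/(-4)))*153 = (-12 + 11*(9*(-1/4)))*153 = (-12 + 11*(-9/4))*153 = (-12 - 99/4)*153 = -147/4*153 = -22491/4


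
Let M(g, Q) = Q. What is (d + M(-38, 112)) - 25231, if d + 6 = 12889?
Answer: -12236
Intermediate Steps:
d = 12883 (d = -6 + 12889 = 12883)
(d + M(-38, 112)) - 25231 = (12883 + 112) - 25231 = 12995 - 25231 = -12236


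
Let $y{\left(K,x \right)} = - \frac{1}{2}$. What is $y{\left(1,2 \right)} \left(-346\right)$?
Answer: $173$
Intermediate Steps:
$y{\left(K,x \right)} = - \frac{1}{2}$ ($y{\left(K,x \right)} = \left(-1\right) \frac{1}{2} = - \frac{1}{2}$)
$y{\left(1,2 \right)} \left(-346\right) = \left(- \frac{1}{2}\right) \left(-346\right) = 173$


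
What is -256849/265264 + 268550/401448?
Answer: -3984358769/13311212784 ≈ -0.29932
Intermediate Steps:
-256849/265264 + 268550/401448 = -256849*1/265264 + 268550*(1/401448) = -256849/265264 + 134275/200724 = -3984358769/13311212784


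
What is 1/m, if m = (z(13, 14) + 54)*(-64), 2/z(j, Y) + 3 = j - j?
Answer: -3/10240 ≈ -0.00029297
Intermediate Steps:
z(j, Y) = -2/3 (z(j, Y) = 2/(-3 + (j - j)) = 2/(-3 + 0) = 2/(-3) = 2*(-1/3) = -2/3)
m = -10240/3 (m = (-2/3 + 54)*(-64) = (160/3)*(-64) = -10240/3 ≈ -3413.3)
1/m = 1/(-10240/3) = -3/10240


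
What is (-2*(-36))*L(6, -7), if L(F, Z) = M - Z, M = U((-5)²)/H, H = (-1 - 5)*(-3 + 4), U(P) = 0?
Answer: 504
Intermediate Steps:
H = -6 (H = -6*1 = -6)
M = 0 (M = 0/(-6) = 0*(-⅙) = 0)
L(F, Z) = -Z (L(F, Z) = 0 - Z = -Z)
(-2*(-36))*L(6, -7) = (-2*(-36))*(-1*(-7)) = 72*7 = 504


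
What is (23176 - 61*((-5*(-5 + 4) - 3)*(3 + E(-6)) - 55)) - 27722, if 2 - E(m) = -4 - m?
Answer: -1557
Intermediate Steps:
E(m) = 6 + m (E(m) = 2 - (-4 - m) = 2 + (4 + m) = 6 + m)
(23176 - 61*((-5*(-5 + 4) - 3)*(3 + E(-6)) - 55)) - 27722 = (23176 - 61*((-5*(-5 + 4) - 3)*(3 + (6 - 6)) - 55)) - 27722 = (23176 - 61*((-5*(-1) - 3)*(3 + 0) - 55)) - 27722 = (23176 - 61*((5 - 3)*3 - 55)) - 27722 = (23176 - 61*(2*3 - 55)) - 27722 = (23176 - 61*(6 - 55)) - 27722 = (23176 - 61*(-49)) - 27722 = (23176 + 2989) - 27722 = 26165 - 27722 = -1557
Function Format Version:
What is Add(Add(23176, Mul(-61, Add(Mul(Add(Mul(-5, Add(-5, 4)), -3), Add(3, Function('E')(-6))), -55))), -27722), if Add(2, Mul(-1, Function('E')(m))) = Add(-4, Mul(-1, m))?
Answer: -1557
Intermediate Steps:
Function('E')(m) = Add(6, m) (Function('E')(m) = Add(2, Mul(-1, Add(-4, Mul(-1, m)))) = Add(2, Add(4, m)) = Add(6, m))
Add(Add(23176, Mul(-61, Add(Mul(Add(Mul(-5, Add(-5, 4)), -3), Add(3, Function('E')(-6))), -55))), -27722) = Add(Add(23176, Mul(-61, Add(Mul(Add(Mul(-5, Add(-5, 4)), -3), Add(3, Add(6, -6))), -55))), -27722) = Add(Add(23176, Mul(-61, Add(Mul(Add(Mul(-5, -1), -3), Add(3, 0)), -55))), -27722) = Add(Add(23176, Mul(-61, Add(Mul(Add(5, -3), 3), -55))), -27722) = Add(Add(23176, Mul(-61, Add(Mul(2, 3), -55))), -27722) = Add(Add(23176, Mul(-61, Add(6, -55))), -27722) = Add(Add(23176, Mul(-61, -49)), -27722) = Add(Add(23176, 2989), -27722) = Add(26165, -27722) = -1557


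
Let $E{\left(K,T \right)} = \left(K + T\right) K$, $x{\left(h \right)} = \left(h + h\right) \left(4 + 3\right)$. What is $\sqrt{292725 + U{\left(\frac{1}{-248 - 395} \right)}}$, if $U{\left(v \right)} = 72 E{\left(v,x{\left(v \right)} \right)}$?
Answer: $\frac{3 \sqrt{13447428845}}{643} \approx 541.04$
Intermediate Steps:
$x{\left(h \right)} = 14 h$ ($x{\left(h \right)} = 2 h 7 = 14 h$)
$E{\left(K,T \right)} = K \left(K + T\right)$
$U{\left(v \right)} = 1080 v^{2}$ ($U{\left(v \right)} = 72 v \left(v + 14 v\right) = 72 v 15 v = 72 \cdot 15 v^{2} = 1080 v^{2}$)
$\sqrt{292725 + U{\left(\frac{1}{-248 - 395} \right)}} = \sqrt{292725 + 1080 \left(\frac{1}{-248 - 395}\right)^{2}} = \sqrt{292725 + 1080 \left(\frac{1}{-643}\right)^{2}} = \sqrt{292725 + 1080 \left(- \frac{1}{643}\right)^{2}} = \sqrt{292725 + 1080 \cdot \frac{1}{413449}} = \sqrt{292725 + \frac{1080}{413449}} = \sqrt{\frac{121026859605}{413449}} = \frac{3 \sqrt{13447428845}}{643}$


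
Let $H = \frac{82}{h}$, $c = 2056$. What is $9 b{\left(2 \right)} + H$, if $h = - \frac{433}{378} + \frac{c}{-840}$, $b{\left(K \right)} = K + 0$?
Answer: $- \frac{32742}{6791} \approx -4.8214$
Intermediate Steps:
$b{\left(K \right)} = K$
$h = - \frac{6791}{1890}$ ($h = - \frac{433}{378} + \frac{2056}{-840} = \left(-433\right) \frac{1}{378} + 2056 \left(- \frac{1}{840}\right) = - \frac{433}{378} - \frac{257}{105} = - \frac{6791}{1890} \approx -3.5931$)
$H = - \frac{154980}{6791}$ ($H = \frac{82}{- \frac{6791}{1890}} = 82 \left(- \frac{1890}{6791}\right) = - \frac{154980}{6791} \approx -22.821$)
$9 b{\left(2 \right)} + H = 9 \cdot 2 - \frac{154980}{6791} = 18 - \frac{154980}{6791} = - \frac{32742}{6791}$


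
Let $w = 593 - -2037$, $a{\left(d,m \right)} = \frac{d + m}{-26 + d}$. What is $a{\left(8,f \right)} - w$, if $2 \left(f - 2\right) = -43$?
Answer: $- \frac{94657}{36} \approx -2629.4$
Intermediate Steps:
$f = - \frac{39}{2}$ ($f = 2 + \frac{1}{2} \left(-43\right) = 2 - \frac{43}{2} = - \frac{39}{2} \approx -19.5$)
$a{\left(d,m \right)} = \frac{d + m}{-26 + d}$
$w = 2630$ ($w = 593 + 2037 = 2630$)
$a{\left(8,f \right)} - w = \frac{8 - \frac{39}{2}}{-26 + 8} - 2630 = \frac{1}{-18} \left(- \frac{23}{2}\right) - 2630 = \left(- \frac{1}{18}\right) \left(- \frac{23}{2}\right) - 2630 = \frac{23}{36} - 2630 = - \frac{94657}{36}$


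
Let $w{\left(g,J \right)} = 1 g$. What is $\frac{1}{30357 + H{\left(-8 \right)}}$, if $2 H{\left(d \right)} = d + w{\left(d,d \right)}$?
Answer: $\frac{1}{30349} \approx 3.295 \cdot 10^{-5}$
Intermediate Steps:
$w{\left(g,J \right)} = g$
$H{\left(d \right)} = d$ ($H{\left(d \right)} = \frac{d + d}{2} = \frac{2 d}{2} = d$)
$\frac{1}{30357 + H{\left(-8 \right)}} = \frac{1}{30357 - 8} = \frac{1}{30349}$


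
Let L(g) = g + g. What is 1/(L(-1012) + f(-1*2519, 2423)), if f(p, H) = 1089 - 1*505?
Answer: -1/1440 ≈ -0.00069444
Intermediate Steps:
f(p, H) = 584 (f(p, H) = 1089 - 505 = 584)
L(g) = 2*g
1/(L(-1012) + f(-1*2519, 2423)) = 1/(2*(-1012) + 584) = 1/(-2024 + 584) = 1/(-1440) = -1/1440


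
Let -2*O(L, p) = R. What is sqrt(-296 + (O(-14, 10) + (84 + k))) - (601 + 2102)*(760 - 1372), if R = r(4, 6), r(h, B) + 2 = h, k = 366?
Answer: 1654236 + 3*sqrt(17) ≈ 1.6542e+6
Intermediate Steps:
r(h, B) = -2 + h
R = 2 (R = -2 + 4 = 2)
O(L, p) = -1 (O(L, p) = -1/2*2 = -1)
sqrt(-296 + (O(-14, 10) + (84 + k))) - (601 + 2102)*(760 - 1372) = sqrt(-296 + (-1 + (84 + 366))) - (601 + 2102)*(760 - 1372) = sqrt(-296 + (-1 + 450)) - 2703*(-612) = sqrt(-296 + 449) - 1*(-1654236) = sqrt(153) + 1654236 = 3*sqrt(17) + 1654236 = 1654236 + 3*sqrt(17)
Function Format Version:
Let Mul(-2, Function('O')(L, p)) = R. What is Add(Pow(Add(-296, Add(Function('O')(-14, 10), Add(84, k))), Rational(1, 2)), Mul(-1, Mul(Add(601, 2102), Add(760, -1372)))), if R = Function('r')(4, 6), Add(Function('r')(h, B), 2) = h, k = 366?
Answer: Add(1654236, Mul(3, Pow(17, Rational(1, 2)))) ≈ 1.6542e+6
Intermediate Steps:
Function('r')(h, B) = Add(-2, h)
R = 2 (R = Add(-2, 4) = 2)
Function('O')(L, p) = -1 (Function('O')(L, p) = Mul(Rational(-1, 2), 2) = -1)
Add(Pow(Add(-296, Add(Function('O')(-14, 10), Add(84, k))), Rational(1, 2)), Mul(-1, Mul(Add(601, 2102), Add(760, -1372)))) = Add(Pow(Add(-296, Add(-1, Add(84, 366))), Rational(1, 2)), Mul(-1, Mul(Add(601, 2102), Add(760, -1372)))) = Add(Pow(Add(-296, Add(-1, 450)), Rational(1, 2)), Mul(-1, Mul(2703, -612))) = Add(Pow(Add(-296, 449), Rational(1, 2)), Mul(-1, -1654236)) = Add(Pow(153, Rational(1, 2)), 1654236) = Add(Mul(3, Pow(17, Rational(1, 2))), 1654236) = Add(1654236, Mul(3, Pow(17, Rational(1, 2))))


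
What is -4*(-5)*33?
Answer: 660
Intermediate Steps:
-4*(-5)*33 = 20*33 = 660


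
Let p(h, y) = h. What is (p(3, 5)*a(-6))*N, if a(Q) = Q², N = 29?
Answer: 3132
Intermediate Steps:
(p(3, 5)*a(-6))*N = (3*(-6)²)*29 = (3*36)*29 = 108*29 = 3132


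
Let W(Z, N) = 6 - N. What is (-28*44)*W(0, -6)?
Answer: -14784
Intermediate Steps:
(-28*44)*W(0, -6) = (-28*44)*(6 - 1*(-6)) = -1232*(6 + 6) = -1232*12 = -14784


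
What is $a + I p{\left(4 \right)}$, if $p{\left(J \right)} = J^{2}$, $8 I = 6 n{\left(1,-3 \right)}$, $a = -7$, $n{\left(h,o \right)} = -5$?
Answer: $-67$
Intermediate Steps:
$I = - \frac{15}{4}$ ($I = \frac{6 \left(-5\right)}{8} = \frac{1}{8} \left(-30\right) = - \frac{15}{4} \approx -3.75$)
$a + I p{\left(4 \right)} = -7 - \frac{15 \cdot 4^{2}}{4} = -7 - 60 = -67$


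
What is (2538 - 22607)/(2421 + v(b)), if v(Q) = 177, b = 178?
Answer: -20069/2598 ≈ -7.7248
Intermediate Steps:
(2538 - 22607)/(2421 + v(b)) = (2538 - 22607)/(2421 + 177) = -20069/2598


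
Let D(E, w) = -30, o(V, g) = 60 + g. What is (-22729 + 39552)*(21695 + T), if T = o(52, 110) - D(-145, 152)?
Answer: 368339585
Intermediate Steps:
T = 200 (T = (60 + 110) - 1*(-30) = 170 + 30 = 200)
(-22729 + 39552)*(21695 + T) = (-22729 + 39552)*(21695 + 200) = 16823*21895 = 368339585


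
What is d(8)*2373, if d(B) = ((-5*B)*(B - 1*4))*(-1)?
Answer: 379680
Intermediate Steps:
d(B) = 5*B*(-4 + B) (d(B) = ((-5*B)*(B - 4))*(-1) = ((-5*B)*(-4 + B))*(-1) = -5*B*(-4 + B)*(-1) = 5*B*(-4 + B))
d(8)*2373 = (5*8*(-4 + 8))*2373 = (5*8*4)*2373 = 160*2373 = 379680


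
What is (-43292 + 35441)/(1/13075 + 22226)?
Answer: -34217275/96868317 ≈ -0.35323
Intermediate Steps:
(-43292 + 35441)/(1/13075 + 22226) = -7851/(1/13075 + 22226) = -7851/290604951/13075 = -7851*13075/290604951 = -34217275/96868317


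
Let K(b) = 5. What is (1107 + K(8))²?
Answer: 1236544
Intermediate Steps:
(1107 + K(8))² = (1107 + 5)² = 1112² = 1236544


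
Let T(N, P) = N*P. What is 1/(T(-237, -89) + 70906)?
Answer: 1/91999 ≈ 1.0870e-5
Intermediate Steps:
1/(T(-237, -89) + 70906) = 1/(-237*(-89) + 70906) = 1/(21093 + 70906) = 1/91999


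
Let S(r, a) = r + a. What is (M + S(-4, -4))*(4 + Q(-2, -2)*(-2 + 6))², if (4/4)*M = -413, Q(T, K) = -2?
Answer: -6736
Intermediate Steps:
M = -413
S(r, a) = a + r
(M + S(-4, -4))*(4 + Q(-2, -2)*(-2 + 6))² = (-413 + (-4 - 4))*(4 - 2*(-2 + 6))² = (-413 - 8)*(4 - 2*4)² = -421*(4 - 8)² = -421*(-4)² = -421*16 = -6736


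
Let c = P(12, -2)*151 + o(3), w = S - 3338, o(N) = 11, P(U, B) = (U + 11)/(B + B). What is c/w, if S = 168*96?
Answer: -3429/51160 ≈ -0.067025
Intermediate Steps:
P(U, B) = (11 + U)/(2*B) (P(U, B) = (11 + U)/((2*B)) = (11 + U)*(1/(2*B)) = (11 + U)/(2*B))
S = 16128
w = 12790 (w = 16128 - 3338 = 12790)
c = -3429/4 (c = ((½)*(11 + 12)/(-2))*151 + 11 = ((½)*(-½)*23)*151 + 11 = -23/4*151 + 11 = -3473/4 + 11 = -3429/4 ≈ -857.25)
c/w = -3429/4/12790 = -3429/4*1/12790 = -3429/51160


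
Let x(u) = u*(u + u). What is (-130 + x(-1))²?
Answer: 16384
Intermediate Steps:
x(u) = 2*u² (x(u) = u*(2*u) = 2*u²)
(-130 + x(-1))² = (-130 + 2*(-1)²)² = (-130 + 2*1)² = (-130 + 2)² = (-128)² = 16384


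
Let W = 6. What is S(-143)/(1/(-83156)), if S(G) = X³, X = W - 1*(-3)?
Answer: -60620724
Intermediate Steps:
X = 9 (X = 6 - 1*(-3) = 6 + 3 = 9)
S(G) = 729 (S(G) = 9³ = 729)
S(-143)/(1/(-83156)) = 729/(1/(-83156)) = 729/(-1/83156) = 729*(-83156) = -60620724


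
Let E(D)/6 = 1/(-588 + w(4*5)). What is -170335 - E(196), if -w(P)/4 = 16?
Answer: -55529207/326 ≈ -1.7034e+5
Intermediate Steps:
w(P) = -64 (w(P) = -4*16 = -64)
E(D) = -3/326 (E(D) = 6/(-588 - 64) = 6/(-652) = 6*(-1/652) = -3/326)
-170335 - E(196) = -170335 - 1*(-3/326) = -170335 + 3/326 = -55529207/326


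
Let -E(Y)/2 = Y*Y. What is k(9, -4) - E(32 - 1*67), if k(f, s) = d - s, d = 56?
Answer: 2510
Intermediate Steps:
k(f, s) = 56 - s
E(Y) = -2*Y² (E(Y) = -2*Y*Y = -2*Y²)
k(9, -4) - E(32 - 1*67) = (56 - 1*(-4)) - (-2)*(32 - 1*67)² = (56 + 4) - (-2)*(32 - 67)² = 60 - (-2)*(-35)² = 60 - (-2)*1225 = 60 - 1*(-2450) = 60 + 2450 = 2510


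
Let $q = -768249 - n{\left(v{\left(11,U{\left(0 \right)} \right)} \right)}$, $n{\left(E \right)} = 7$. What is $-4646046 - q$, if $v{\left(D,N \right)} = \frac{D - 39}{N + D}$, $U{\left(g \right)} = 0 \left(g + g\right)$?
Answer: $-3877790$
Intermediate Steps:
$U{\left(g \right)} = 0$ ($U{\left(g \right)} = 0 \cdot 2 g = 0$)
$v{\left(D,N \right)} = \frac{-39 + D}{D + N}$
$q = -768256$ ($q = -768249 - 7 = -768256$)
$-4646046 - q = -4646046 - -768256 = -4646046 + 768256 = -3877790$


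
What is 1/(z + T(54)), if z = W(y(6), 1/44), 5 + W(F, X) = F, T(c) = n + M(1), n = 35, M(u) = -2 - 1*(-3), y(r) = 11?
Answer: 1/42 ≈ 0.023810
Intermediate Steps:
M(u) = 1 (M(u) = -2 + 3 = 1)
T(c) = 36 (T(c) = 35 + 1 = 36)
W(F, X) = -5 + F
z = 6 (z = -5 + 11 = 6)
1/(z + T(54)) = 1/(6 + 36) = 1/42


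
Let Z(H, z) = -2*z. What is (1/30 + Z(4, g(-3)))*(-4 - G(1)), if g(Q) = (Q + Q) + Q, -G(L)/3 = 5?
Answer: 5951/30 ≈ 198.37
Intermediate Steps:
G(L) = -15 (G(L) = -3*5 = -15)
g(Q) = 3*Q (g(Q) = 2*Q + Q = 3*Q)
(1/30 + Z(4, g(-3)))*(-4 - G(1)) = (1/30 - 6*(-3))*(-4 - 1*(-15)) = (1/30 - 2*(-9))*(-4 + 15) = (1/30 + 18)*11 = (541/30)*11 = 5951/30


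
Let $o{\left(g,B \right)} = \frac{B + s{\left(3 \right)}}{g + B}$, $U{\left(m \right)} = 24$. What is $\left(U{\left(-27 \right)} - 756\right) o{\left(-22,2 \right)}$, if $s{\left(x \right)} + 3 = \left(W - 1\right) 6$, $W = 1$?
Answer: $- \frac{183}{5} \approx -36.6$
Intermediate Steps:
$s{\left(x \right)} = -3$ ($s{\left(x \right)} = -3 + \left(1 - 1\right) 6 = -3 + 0 \cdot 6 = -3 + 0 = -3$)
$o{\left(g,B \right)} = \frac{-3 + B}{B + g}$ ($o{\left(g,B \right)} = \frac{B - 3}{g + B} = \frac{-3 + B}{B + g}$)
$\left(U{\left(-27 \right)} - 756\right) o{\left(-22,2 \right)} = \left(24 - 756\right) \frac{-3 + 2}{2 - 22} = - 732 \frac{1}{-20} \left(-1\right) = - 732 \left(\left(- \frac{1}{20}\right) \left(-1\right)\right) = \left(-732\right) \frac{1}{20} = - \frac{183}{5}$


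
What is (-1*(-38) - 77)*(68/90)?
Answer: -442/15 ≈ -29.467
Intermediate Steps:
(-1*(-38) - 77)*(68/90) = (38 - 77)*(68*(1/90)) = -39*34/45 = -442/15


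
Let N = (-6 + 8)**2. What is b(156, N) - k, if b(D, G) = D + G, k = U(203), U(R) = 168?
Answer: -8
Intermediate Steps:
N = 4 (N = 2**2 = 4)
k = 168
b(156, N) - k = (156 + 4) - 1*168 = 160 - 168 = -8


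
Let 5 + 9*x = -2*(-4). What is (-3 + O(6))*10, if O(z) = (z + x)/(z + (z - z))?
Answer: -175/9 ≈ -19.444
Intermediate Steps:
x = ⅓ (x = -5/9 + (-2*(-4))/9 = -5/9 + (⅑)*8 = -5/9 + 8/9 = ⅓ ≈ 0.33333)
O(z) = (⅓ + z)/z (O(z) = (z + ⅓)/(z + (z - z)) = (⅓ + z)/(z + 0) = (⅓ + z)/z)
(-3 + O(6))*10 = (-3 + (⅓ + 6)/6)*10 = (-3 + (⅙)*(19/3))*10 = (-3 + 19/18)*10 = -35/18*10 = -175/9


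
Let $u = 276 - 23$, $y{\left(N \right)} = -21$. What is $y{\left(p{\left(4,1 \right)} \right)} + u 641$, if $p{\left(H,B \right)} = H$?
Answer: $162152$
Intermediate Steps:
$u = 253$ ($u = 276 - 23 = 253$)
$y{\left(p{\left(4,1 \right)} \right)} + u 641 = -21 + 253 \cdot 641 = -21 + 162173 = 162152$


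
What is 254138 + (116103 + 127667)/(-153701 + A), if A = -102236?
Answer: 65043073536/255937 ≈ 2.5414e+5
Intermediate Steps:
254138 + (116103 + 127667)/(-153701 + A) = 254138 + (116103 + 127667)/(-153701 - 102236) = 254138 + 243770/(-255937) = 254138 + 243770*(-1/255937) = 254138 - 243770/255937 = 65043073536/255937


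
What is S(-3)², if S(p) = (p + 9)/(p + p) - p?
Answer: 4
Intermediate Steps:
S(p) = -p + (9 + p)/(2*p) (S(p) = (9 + p)/((2*p)) - p = (9 + p)*(1/(2*p)) - p = (9 + p)/(2*p) - p = -p + (9 + p)/(2*p))
S(-3)² = (½ - 1*(-3) + (9/2)/(-3))² = (½ + 3 + (9/2)*(-⅓))² = (½ + 3 - 3/2)² = 2² = 4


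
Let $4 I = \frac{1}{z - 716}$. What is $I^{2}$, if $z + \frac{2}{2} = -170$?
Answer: $\frac{1}{12588304} \approx 7.9439 \cdot 10^{-8}$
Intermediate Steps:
$z = -171$ ($z = -1 - 170 = -171$)
$I = - \frac{1}{3548}$ ($I = \frac{1}{4 \left(-171 - 716\right)} = \frac{1}{4 \left(-887\right)} = \frac{1}{4} \left(- \frac{1}{887}\right) = - \frac{1}{3548} \approx -0.00028185$)
$I^{2} = \left(- \frac{1}{3548}\right)^{2} = \frac{1}{12588304}$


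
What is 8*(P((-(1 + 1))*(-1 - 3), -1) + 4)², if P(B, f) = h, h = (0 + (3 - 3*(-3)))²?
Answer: 175232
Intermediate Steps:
h = 144 (h = (0 + (3 + 9))² = (0 + 12)² = 12² = 144)
P(B, f) = 144
8*(P((-(1 + 1))*(-1 - 3), -1) + 4)² = 8*(144 + 4)² = 8*148² = 8*21904 = 175232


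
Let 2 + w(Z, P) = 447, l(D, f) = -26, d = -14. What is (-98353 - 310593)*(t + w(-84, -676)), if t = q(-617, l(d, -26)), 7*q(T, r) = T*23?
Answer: 4529485896/7 ≈ 6.4707e+8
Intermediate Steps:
w(Z, P) = 445 (w(Z, P) = -2 + 447 = 445)
q(T, r) = 23*T/7 (q(T, r) = (T*23)/7 = (23*T)/7 = 23*T/7)
t = -14191/7 (t = (23/7)*(-617) = -14191/7 ≈ -2027.3)
(-98353 - 310593)*(t + w(-84, -676)) = (-98353 - 310593)*(-14191/7 + 445) = -408946*(-11076/7) = 4529485896/7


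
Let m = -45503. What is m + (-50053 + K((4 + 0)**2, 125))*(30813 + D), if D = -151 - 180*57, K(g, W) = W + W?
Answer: -1016126309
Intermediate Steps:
K(g, W) = 2*W
D = -10411 (D = -151 - 10260 = -10411)
m + (-50053 + K((4 + 0)**2, 125))*(30813 + D) = -45503 + (-50053 + 2*125)*(30813 - 10411) = -45503 + (-50053 + 250)*20402 = -45503 - 49803*20402 = -45503 - 1016080806 = -1016126309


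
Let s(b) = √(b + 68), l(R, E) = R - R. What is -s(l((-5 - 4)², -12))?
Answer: -2*√17 ≈ -8.2462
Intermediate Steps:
l(R, E) = 0
s(b) = √(68 + b)
-s(l((-5 - 4)², -12)) = -√(68 + 0) = -√68 = -2*√17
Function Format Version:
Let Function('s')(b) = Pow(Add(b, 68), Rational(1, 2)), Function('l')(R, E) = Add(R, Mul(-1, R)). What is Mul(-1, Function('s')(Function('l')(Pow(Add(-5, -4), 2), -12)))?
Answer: Mul(-2, Pow(17, Rational(1, 2))) ≈ -8.2462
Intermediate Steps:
Function('l')(R, E) = 0
Function('s')(b) = Pow(Add(68, b), Rational(1, 2))
Mul(-1, Function('s')(Function('l')(Pow(Add(-5, -4), 2), -12))) = Mul(-1, Pow(Add(68, 0), Rational(1, 2))) = Mul(-1, Pow(68, Rational(1, 2))) = Mul(-1, Mul(2, Pow(17, Rational(1, 2)))) = Mul(-2, Pow(17, Rational(1, 2)))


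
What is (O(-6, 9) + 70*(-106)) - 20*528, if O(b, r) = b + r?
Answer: -17977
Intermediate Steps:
(O(-6, 9) + 70*(-106)) - 20*528 = ((-6 + 9) + 70*(-106)) - 20*528 = (3 - 7420) - 1*10560 = -7417 - 10560 = -17977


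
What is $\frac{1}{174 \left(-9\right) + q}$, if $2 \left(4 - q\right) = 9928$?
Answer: $- \frac{1}{6526} \approx -0.00015323$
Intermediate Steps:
$q = -4960$ ($q = 4 - 4964 = -4960$)
$\frac{1}{174 \left(-9\right) + q} = \frac{1}{174 \left(-9\right) - 4960} = \frac{1}{-1566 - 4960} = \frac{1}{-6526} = - \frac{1}{6526}$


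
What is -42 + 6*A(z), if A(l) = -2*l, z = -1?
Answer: -30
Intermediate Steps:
-42 + 6*A(z) = -42 + 6*(-2*(-1)) = -42 + 6*2 = -42 + 12 = -30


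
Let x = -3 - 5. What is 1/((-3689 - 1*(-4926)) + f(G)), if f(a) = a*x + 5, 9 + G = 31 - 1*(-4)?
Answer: 1/1034 ≈ 0.00096712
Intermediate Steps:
x = -8
G = 26 (G = -9 + (31 - 1*(-4)) = -9 + (31 + 4) = -9 + 35 = 26)
f(a) = 5 - 8*a (f(a) = a*(-8) + 5 = -8*a + 5 = 5 - 8*a)
1/((-3689 - 1*(-4926)) + f(G)) = 1/((-3689 - 1*(-4926)) + (5 - 8*26)) = 1/((-3689 + 4926) + (5 - 208)) = 1/(1237 - 203) = 1/1034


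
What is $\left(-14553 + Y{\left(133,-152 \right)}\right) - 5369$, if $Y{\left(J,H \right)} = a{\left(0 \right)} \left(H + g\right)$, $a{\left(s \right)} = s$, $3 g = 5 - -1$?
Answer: $-19922$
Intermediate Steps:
$g = 2$ ($g = \frac{5 - -1}{3} = \frac{5 + 1}{3} = \frac{1}{3} \cdot 6 = 2$)
$Y{\left(J,H \right)} = 0$ ($Y{\left(J,H \right)} = 0 \left(H + 2\right) = 0 \left(2 + H\right) = 0$)
$\left(-14553 + Y{\left(133,-152 \right)}\right) - 5369 = \left(-14553 + 0\right) - 5369 = -14553 - 5369 = -19922$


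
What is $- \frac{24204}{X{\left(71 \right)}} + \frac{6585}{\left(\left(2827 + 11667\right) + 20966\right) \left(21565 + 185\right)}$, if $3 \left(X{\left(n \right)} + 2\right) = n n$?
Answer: $- \frac{746697798727}{51776919000} \approx -14.421$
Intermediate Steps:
$X{\left(n \right)} = -2 + \frac{n^{2}}{3}$ ($X{\left(n \right)} = -2 + \frac{n n}{3} = -2 + \frac{n^{2}}{3}$)
$- \frac{24204}{X{\left(71 \right)}} + \frac{6585}{\left(\left(2827 + 11667\right) + 20966\right) \left(21565 + 185\right)} = - \frac{24204}{-2 + \frac{71^{2}}{3}} + \frac{6585}{\left(\left(2827 + 11667\right) + 20966\right) \left(21565 + 185\right)} = - \frac{24204}{-2 + \frac{1}{3} \cdot 5041} + \frac{6585}{\left(14494 + 20966\right) 21750} = - \frac{24204}{-2 + \frac{5041}{3}} + \frac{6585}{35460 \cdot 21750} = - \frac{24204}{\frac{5035}{3}} + \frac{6585}{771255000} = \left(-24204\right) \frac{3}{5035} + 6585 \cdot \frac{1}{771255000} = - \frac{72612}{5035} + \frac{439}{51417000} = - \frac{746697798727}{51776919000}$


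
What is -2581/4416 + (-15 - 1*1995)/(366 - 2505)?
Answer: 48629/136896 ≈ 0.35523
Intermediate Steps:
-2581/4416 + (-15 - 1*1995)/(366 - 2505) = -2581*1/4416 + (-15 - 1995)/(-2139) = -2581/4416 - 2010*(-1/2139) = -2581/4416 + 670/713 = 48629/136896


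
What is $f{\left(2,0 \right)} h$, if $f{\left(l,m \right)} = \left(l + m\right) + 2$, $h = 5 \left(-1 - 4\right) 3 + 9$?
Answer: $-264$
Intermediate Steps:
$h = -66$ ($h = 5 \left(\left(-5\right) 3\right) + 9 = 5 \left(-15\right) + 9 = -75 + 9 = -66$)
$f{\left(l,m \right)} = 2 + l + m$
$f{\left(2,0 \right)} h = \left(2 + 2 + 0\right) \left(-66\right) = 4 \left(-66\right) = -264$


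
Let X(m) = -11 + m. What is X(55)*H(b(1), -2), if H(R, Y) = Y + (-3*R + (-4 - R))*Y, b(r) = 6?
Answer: 2376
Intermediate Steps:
H(R, Y) = Y + Y*(-4 - 4*R) (H(R, Y) = Y + (-4 - 4*R)*Y = Y + Y*(-4 - 4*R))
X(55)*H(b(1), -2) = (-11 + 55)*(-1*(-2)*(3 + 4*6)) = 44*(-1*(-2)*(3 + 24)) = 44*(-1*(-2)*27) = 44*54 = 2376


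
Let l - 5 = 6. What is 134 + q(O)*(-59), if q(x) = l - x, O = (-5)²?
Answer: 960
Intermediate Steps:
l = 11 (l = 5 + 6 = 11)
O = 25
q(x) = 11 - x
134 + q(O)*(-59) = 134 + (11 - 1*25)*(-59) = 134 + (11 - 25)*(-59) = 134 - 14*(-59) = 134 + 826 = 960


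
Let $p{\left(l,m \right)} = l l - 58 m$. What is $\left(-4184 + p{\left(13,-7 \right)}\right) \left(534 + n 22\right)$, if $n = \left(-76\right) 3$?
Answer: $16175538$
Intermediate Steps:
$n = -228$
$p{\left(l,m \right)} = l^{2} - 58 m$
$\left(-4184 + p{\left(13,-7 \right)}\right) \left(534 + n 22\right) = \left(-4184 + \left(13^{2} - -406\right)\right) \left(534 - 5016\right) = \left(-4184 + \left(169 + 406\right)\right) \left(534 - 5016\right) = \left(-4184 + 575\right) \left(-4482\right) = \left(-3609\right) \left(-4482\right) = 16175538$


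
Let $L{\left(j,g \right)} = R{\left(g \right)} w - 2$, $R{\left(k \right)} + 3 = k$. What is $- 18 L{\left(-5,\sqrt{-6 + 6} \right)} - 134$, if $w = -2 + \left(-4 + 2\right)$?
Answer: $-314$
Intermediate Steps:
$w = -4$ ($w = -2 - 2 = -4$)
$R{\left(k \right)} = -3 + k$
$L{\left(j,g \right)} = 10 - 4 g$ ($L{\left(j,g \right)} = \left(-3 + g\right) \left(-4\right) - 2 = \left(12 - 4 g\right) - 2 = 10 - 4 g$)
$- 18 L{\left(-5,\sqrt{-6 + 6} \right)} - 134 = - 18 \left(10 - 4 \sqrt{-6 + 6}\right) - 134 = - 18 \left(10 - 4 \sqrt{0}\right) - 134 = - 18 \left(10 - 0\right) - 134 = - 18 \left(10 + 0\right) - 134 = \left(-18\right) 10 - 134 = -180 - 134 = -314$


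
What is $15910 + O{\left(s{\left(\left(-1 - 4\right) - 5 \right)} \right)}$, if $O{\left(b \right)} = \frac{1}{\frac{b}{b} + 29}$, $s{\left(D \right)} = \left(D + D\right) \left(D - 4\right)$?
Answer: $\frac{477301}{30} \approx 15910.0$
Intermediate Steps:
$s{\left(D \right)} = 2 D \left(-4 + D\right)$
$O{\left(b \right)} = \frac{1}{30}$ ($O{\left(b \right)} = \frac{1}{1 + 29} = \frac{1}{30}$)
$15910 + O{\left(s{\left(\left(-1 - 4\right) - 5 \right)} \right)} = 15910 + \frac{1}{30} = \frac{477301}{30}$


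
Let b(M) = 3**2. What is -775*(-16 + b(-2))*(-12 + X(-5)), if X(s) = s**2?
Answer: 70525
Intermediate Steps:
b(M) = 9
-775*(-16 + b(-2))*(-12 + X(-5)) = -775*(-16 + 9)*(-12 + (-5)**2) = -(-5425)*(-12 + 25) = -(-5425)*13 = -775*(-91) = 70525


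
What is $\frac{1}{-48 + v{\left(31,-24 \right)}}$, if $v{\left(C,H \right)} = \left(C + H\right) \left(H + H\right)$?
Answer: $- \frac{1}{384} \approx -0.0026042$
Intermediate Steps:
$v{\left(C,H \right)} = 2 H \left(C + H\right)$ ($v{\left(C,H \right)} = \left(C + H\right) 2 H = 2 H \left(C + H\right)$)
$\frac{1}{-48 + v{\left(31,-24 \right)}} = \frac{1}{-48 + 2 \left(-24\right) \left(31 - 24\right)} = \frac{1}{-48 + 2 \left(-24\right) 7} = \frac{1}{-48 - 336} = \frac{1}{-384} = - \frac{1}{384}$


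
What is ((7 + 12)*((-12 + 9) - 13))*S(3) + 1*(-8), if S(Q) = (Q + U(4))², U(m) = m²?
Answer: -109752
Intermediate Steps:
S(Q) = (16 + Q)² (S(Q) = (Q + 4²)² = (Q + 16)² = (16 + Q)²)
((7 + 12)*((-12 + 9) - 13))*S(3) + 1*(-8) = ((7 + 12)*((-12 + 9) - 13))*(16 + 3)² + 1*(-8) = (19*(-3 - 13))*19² - 8 = (19*(-16))*361 - 8 = -304*361 - 8 = -109744 - 8 = -109752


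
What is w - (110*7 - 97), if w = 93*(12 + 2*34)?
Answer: 6767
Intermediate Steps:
w = 7440 (w = 93*(12 + 68) = 93*80 = 7440)
w - (110*7 - 97) = 7440 - (110*7 - 97) = 7440 - (770 - 97) = 7440 - 1*673 = 7440 - 673 = 6767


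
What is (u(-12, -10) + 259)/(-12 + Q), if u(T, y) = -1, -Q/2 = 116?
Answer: -129/122 ≈ -1.0574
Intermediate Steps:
Q = -232 (Q = -2*116 = -232)
(u(-12, -10) + 259)/(-12 + Q) = (-1 + 259)/(-12 - 232) = 258/(-244) = 258*(-1/244) = -129/122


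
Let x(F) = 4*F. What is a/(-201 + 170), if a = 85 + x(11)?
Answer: -129/31 ≈ -4.1613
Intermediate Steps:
a = 129 (a = 85 + 4*11 = 85 + 44 = 129)
a/(-201 + 170) = 129/(-201 + 170) = 129/(-31) = 129*(-1/31) = -129/31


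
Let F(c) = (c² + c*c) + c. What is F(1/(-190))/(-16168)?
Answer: 1/3104600 ≈ 3.2210e-7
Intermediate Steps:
F(c) = c + 2*c² (F(c) = (c² + c²) + c = 2*c² + c = c + 2*c²)
F(1/(-190))/(-16168) = ((1 + 2/(-190))/(-190))/(-16168) = -(1 + 2*(-1/190))/190*(-1/16168) = -(1 - 1/95)/190*(-1/16168) = -1/190*94/95*(-1/16168) = -47/9025*(-1/16168) = 1/3104600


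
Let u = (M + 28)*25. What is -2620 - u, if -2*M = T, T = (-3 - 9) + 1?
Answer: -6915/2 ≈ -3457.5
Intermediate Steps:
T = -11 (T = -12 + 1 = -11)
M = 11/2 (M = -½*(-11) = 11/2 ≈ 5.5000)
u = 1675/2 (u = (11/2 + 28)*25 = (67/2)*25 = 1675/2 ≈ 837.50)
-2620 - u = -2620 - 1*1675/2 = -2620 - 1675/2 = -6915/2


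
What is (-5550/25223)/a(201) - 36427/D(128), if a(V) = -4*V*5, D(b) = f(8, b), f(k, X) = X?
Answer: -61559468967/216312448 ≈ -284.59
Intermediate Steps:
D(b) = b
a(V) = -20*V
(-5550/25223)/a(201) - 36427/D(128) = (-5550/25223)/((-20*201)) - 36427/128 = -5550*1/25223/(-4020) - 36427*1/128 = -5550/25223*(-1/4020) - 36427/128 = 185/3379882 - 36427/128 = -61559468967/216312448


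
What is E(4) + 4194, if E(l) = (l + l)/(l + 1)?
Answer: 20978/5 ≈ 4195.6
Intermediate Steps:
E(l) = 2*l/(1 + l) (E(l) = (2*l)/(1 + l) = 2*l/(1 + l))
E(4) + 4194 = 2*4/(1 + 4) + 4194 = 2*4/5 + 4194 = 2*4*(⅕) + 4194 = 8/5 + 4194 = 20978/5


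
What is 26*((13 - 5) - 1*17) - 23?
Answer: -257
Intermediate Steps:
26*((13 - 5) - 1*17) - 23 = 26*(8 - 17) - 23 = 26*(-9) - 23 = -234 - 23 = -257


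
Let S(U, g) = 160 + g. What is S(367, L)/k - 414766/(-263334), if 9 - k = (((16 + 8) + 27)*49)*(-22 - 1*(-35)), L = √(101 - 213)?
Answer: 1119053059/712713471 - 2*I*√7/16239 ≈ 1.5701 - 0.00032585*I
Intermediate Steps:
L = 4*I*√7 (L = √(-112) = 4*I*√7 ≈ 10.583*I)
k = -32478 (k = 9 - ((16 + 8) + 27)*49*(-22 - 1*(-35)) = 9 - (24 + 27)*49*(-22 + 35) = 9 - 51*49*13 = 9 - 2499*13 = 9 - 1*32487 = 9 - 32487 = -32478)
S(367, L)/k - 414766/(-263334) = (160 + 4*I*√7)/(-32478) - 414766/(-263334) = (160 + 4*I*√7)*(-1/32478) - 414766*(-1/263334) = (-80/16239 - 2*I*√7/16239) + 207383/131667 = 1119053059/712713471 - 2*I*√7/16239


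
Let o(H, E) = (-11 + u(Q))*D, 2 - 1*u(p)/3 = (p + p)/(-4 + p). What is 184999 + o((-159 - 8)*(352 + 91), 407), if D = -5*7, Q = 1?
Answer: 185104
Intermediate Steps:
u(p) = 6 - 6*p/(-4 + p) (u(p) = 6 - 3*(p + p)/(-4 + p) = 6 - 3*2*p/(-4 + p) = 6 - 6*p/(-4 + p))
D = -35
o(H, E) = 105 (o(H, E) = (-11 - 24/(-4 + 1))*(-35) = (-11 - 24/(-3))*(-35) = (-11 - 24*(-⅓))*(-35) = (-11 + 8)*(-35) = -3*(-35) = 105)
184999 + o((-159 - 8)*(352 + 91), 407) = 184999 + 105 = 185104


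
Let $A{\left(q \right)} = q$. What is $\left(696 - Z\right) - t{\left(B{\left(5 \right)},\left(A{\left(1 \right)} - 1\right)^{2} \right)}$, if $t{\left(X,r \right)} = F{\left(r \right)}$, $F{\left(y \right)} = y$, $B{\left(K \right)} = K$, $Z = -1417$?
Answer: $2113$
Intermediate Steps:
$t{\left(X,r \right)} = r$
$\left(696 - Z\right) - t{\left(B{\left(5 \right)},\left(A{\left(1 \right)} - 1\right)^{2} \right)} = \left(696 - -1417\right) - \left(1 - 1\right)^{2} = \left(696 + 1417\right) - 0^{2} = 2113 - 0 = 2113 + 0 = 2113$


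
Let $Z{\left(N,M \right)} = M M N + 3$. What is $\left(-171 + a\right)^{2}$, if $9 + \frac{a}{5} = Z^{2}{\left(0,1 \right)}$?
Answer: $29241$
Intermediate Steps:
$Z{\left(N,M \right)} = 3 + N M^{2}$ ($Z{\left(N,M \right)} = M^{2} N + 3 = N M^{2} + 3 = 3 + N M^{2}$)
$a = 0$ ($a = -45 + 5 \left(3 + 0 \cdot 1^{2}\right)^{2} = -45 + 5 \left(3 + 0 \cdot 1\right)^{2} = -45 + 5 \left(3 + 0\right)^{2} = -45 + 5 \cdot 3^{2} = -45 + 5 \cdot 9 = -45 + 45 = 0$)
$\left(-171 + a\right)^{2} = \left(-171 + 0\right)^{2} = \left(-171\right)^{2} = 29241$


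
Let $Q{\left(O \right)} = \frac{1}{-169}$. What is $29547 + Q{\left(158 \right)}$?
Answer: $\frac{4993442}{169} \approx 29547.0$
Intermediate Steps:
$Q{\left(O \right)} = - \frac{1}{169}$
$29547 + Q{\left(158 \right)} = 29547 - \frac{1}{169} = \frac{4993442}{169}$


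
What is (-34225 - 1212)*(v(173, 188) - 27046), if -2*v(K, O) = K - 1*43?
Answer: 960732507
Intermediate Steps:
v(K, O) = 43/2 - K/2 (v(K, O) = -(K - 1*43)/2 = -(K - 43)/2 = -(-43 + K)/2 = 43/2 - K/2)
(-34225 - 1212)*(v(173, 188) - 27046) = (-34225 - 1212)*((43/2 - ½*173) - 27046) = -35437*((43/2 - 173/2) - 27046) = -35437*(-65 - 27046) = -35437*(-27111) = 960732507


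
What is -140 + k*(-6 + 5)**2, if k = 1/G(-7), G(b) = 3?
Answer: -419/3 ≈ -139.67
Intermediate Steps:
k = 1/3 ≈ 0.33333
-140 + k*(-6 + 5)**2 = -140 + (-6 + 5)**2/3 = -140 + (1/3)*(-1)**2 = -140 + (1/3)*1 = -140 + 1/3 = -419/3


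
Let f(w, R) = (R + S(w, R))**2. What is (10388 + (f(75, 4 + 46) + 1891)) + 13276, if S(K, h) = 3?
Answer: 28364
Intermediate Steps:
f(w, R) = (3 + R)**2 (f(w, R) = (R + 3)**2 = (3 + R)**2)
(10388 + (f(75, 4 + 46) + 1891)) + 13276 = (10388 + ((3 + (4 + 46))**2 + 1891)) + 13276 = (10388 + ((3 + 50)**2 + 1891)) + 13276 = (10388 + (53**2 + 1891)) + 13276 = (10388 + (2809 + 1891)) + 13276 = (10388 + 4700) + 13276 = 15088 + 13276 = 28364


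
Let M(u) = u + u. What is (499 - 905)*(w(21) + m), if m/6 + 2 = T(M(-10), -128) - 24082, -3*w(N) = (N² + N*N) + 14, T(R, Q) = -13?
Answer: 176464652/3 ≈ 5.8822e+7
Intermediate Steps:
M(u) = 2*u
w(N) = -14/3 - 2*N²/3 (w(N) = -((N² + N*N) + 14)/3 = -((N² + N²) + 14)/3 = -(2*N² + 14)/3 = -(14 + 2*N²)/3 = -14/3 - 2*N²/3)
m = -144582 (m = -12 + 6*(-13 - 24082) = -12 + 6*(-24095) = -12 - 144570 = -144582)
(499 - 905)*(w(21) + m) = (499 - 905)*((-14/3 - ⅔*21²) - 144582) = -406*((-14/3 - ⅔*441) - 144582) = -406*((-14/3 - 294) - 144582) = -406*(-896/3 - 144582) = -406*(-434642/3) = 176464652/3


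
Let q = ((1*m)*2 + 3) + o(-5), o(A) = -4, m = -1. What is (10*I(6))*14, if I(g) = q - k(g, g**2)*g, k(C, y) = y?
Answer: -30660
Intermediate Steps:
q = -3 (q = ((1*(-1))*2 + 3) - 4 = (-1*2 + 3) - 4 = (-2 + 3) - 4 = 1 - 4 = -3)
I(g) = -3 - g**3 (I(g) = -3 - g**2*g = -3 - g**3)
(10*I(6))*14 = (10*(-3 - 1*6**3))*14 = (10*(-3 - 1*216))*14 = (10*(-3 - 216))*14 = (10*(-219))*14 = -2190*14 = -30660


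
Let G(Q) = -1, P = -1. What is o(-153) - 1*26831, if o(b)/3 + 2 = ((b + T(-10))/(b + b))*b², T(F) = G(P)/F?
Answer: 165071/20 ≈ 8253.5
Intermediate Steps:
T(F) = -1/F
o(b) = -6 + 3*b*(⅒ + b)/2 (o(b) = -6 + 3*(((b - 1/(-10))/(b + b))*b²) = -6 + 3*(((b - 1*(-⅒))/((2*b)))*b²) = -6 + 3*(((b + ⅒)*(1/(2*b)))*b²) = -6 + 3*(((⅒ + b)*(1/(2*b)))*b²) = -6 + 3*(((⅒ + b)/(2*b))*b²) = -6 + 3*(b*(⅒ + b)/2) = -6 + 3*b*(⅒ + b)/2)
o(-153) - 1*26831 = (-6 + (3/2)*(-153)² + (3/20)*(-153)) - 1*26831 = (-6 + (3/2)*23409 - 459/20) - 26831 = (-6 + 70227/2 - 459/20) - 26831 = 701691/20 - 26831 = 165071/20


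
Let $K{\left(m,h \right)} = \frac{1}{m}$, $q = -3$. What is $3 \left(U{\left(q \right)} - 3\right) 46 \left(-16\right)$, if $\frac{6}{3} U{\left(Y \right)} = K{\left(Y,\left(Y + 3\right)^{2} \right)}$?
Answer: $6992$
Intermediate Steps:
$U{\left(Y \right)} = \frac{1}{2 Y}$
$3 \left(U{\left(q \right)} - 3\right) 46 \left(-16\right) = 3 \left(\frac{1}{2 \left(-3\right)} - 3\right) 46 \left(-16\right) = 3 \left(\frac{1}{2} \left(- \frac{1}{3}\right) - 3\right) 46 \left(-16\right) = 3 \left(- \frac{1}{6} - 3\right) 46 \left(-16\right) = 3 \left(- \frac{19}{6}\right) 46 \left(-16\right) = \left(- \frac{19}{2}\right) 46 \left(-16\right) = \left(-437\right) \left(-16\right) = 6992$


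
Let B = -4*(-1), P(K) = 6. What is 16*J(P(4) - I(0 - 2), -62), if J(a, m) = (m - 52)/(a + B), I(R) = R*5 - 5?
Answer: -1824/25 ≈ -72.960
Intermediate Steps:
B = 4
I(R) = -5 + 5*R (I(R) = 5*R - 5 = -5 + 5*R)
J(a, m) = (-52 + m)/(4 + a) (J(a, m) = (m - 52)/(a + 4) = (-52 + m)/(4 + a))
16*J(P(4) - I(0 - 2), -62) = 16*((-52 - 62)/(4 + (6 - (-5 + 5*(0 - 2))))) = 16*(-114/(4 + (6 - (-5 + 5*(-2))))) = 16*(-114/(4 + (6 - (-5 - 10)))) = 16*(-114/(4 + (6 - 1*(-15)))) = 16*(-114/(4 + (6 + 15))) = 16*(-114/(4 + 21)) = 16*(-114/25) = -1824/25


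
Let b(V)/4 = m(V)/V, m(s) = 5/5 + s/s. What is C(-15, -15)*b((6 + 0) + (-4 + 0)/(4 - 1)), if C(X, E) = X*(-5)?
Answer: 900/7 ≈ 128.57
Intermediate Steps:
m(s) = 2 (m(s) = 5*(⅕) + 1 = 1 + 1 = 2)
C(X, E) = -5*X
b(V) = 8/V (b(V) = 4*(2/V) = 8/V)
C(-15, -15)*b((6 + 0) + (-4 + 0)/(4 - 1)) = (-5*(-15))*(8/((6 + 0) + (-4 + 0)/(4 - 1))) = 75*(8/(6 - 4/3)) = 75*(8/(14/3)) = 75*(8*(3/14)) = 75*(12/7) = 900/7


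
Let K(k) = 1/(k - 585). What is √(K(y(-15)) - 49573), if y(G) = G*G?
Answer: I*√178462810/60 ≈ 222.65*I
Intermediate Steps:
y(G) = G²
K(k) = 1/(-585 + k)
√(K(y(-15)) - 49573) = √(1/(-585 + (-15)²) - 49573) = √(1/(-585 + 225) - 49573) = √(1/(-360) - 49573) = √(-1/360 - 49573) = √(-17846281/360) = I*√178462810/60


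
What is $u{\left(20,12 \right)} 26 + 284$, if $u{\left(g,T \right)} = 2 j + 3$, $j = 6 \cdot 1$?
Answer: $674$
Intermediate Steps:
$j = 6$
$u{\left(g,T \right)} = 15$ ($u{\left(g,T \right)} = 2 \cdot 6 + 3 = 12 + 3 = 15$)
$u{\left(20,12 \right)} 26 + 284 = 15 \cdot 26 + 284 = 390 + 284 = 674$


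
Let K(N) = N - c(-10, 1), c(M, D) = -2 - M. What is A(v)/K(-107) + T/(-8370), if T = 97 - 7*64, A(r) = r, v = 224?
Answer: -13589/7130 ≈ -1.9059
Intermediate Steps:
K(N) = -8 + N (K(N) = N - (-2 - 1*(-10)) = N - (-2 + 10) = N - 1*8 = N - 8 = -8 + N)
T = -351 (T = 97 - 448 = -351)
A(v)/K(-107) + T/(-8370) = 224/(-8 - 107) - 351/(-8370) = 224/(-115) - 351*(-1/8370) = 224*(-1/115) + 13/310 = -224/115 + 13/310 = -13589/7130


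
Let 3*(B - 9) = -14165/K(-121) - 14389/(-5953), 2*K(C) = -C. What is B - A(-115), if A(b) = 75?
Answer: -103176465/720313 ≈ -143.24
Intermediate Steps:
K(C) = -C/2 (K(C) = (-C)/2 = -C/2)
B = -49152990/720313 (B = 9 + (-14165/((-½*(-121))) - 14389/(-5953))/3 = 9 + (-14165/121/2 - 14389*(-1/5953))/3 = 9 + (-14165*2/121 + 14389/5953)/3 = 9 + (-28330/121 + 14389/5953)/3 = 9 + (⅓)*(-166907421/720313) = 9 - 55635807/720313 = -49152990/720313 ≈ -68.238)
B - A(-115) = -49152990/720313 - 1*75 = -49152990/720313 - 75 = -103176465/720313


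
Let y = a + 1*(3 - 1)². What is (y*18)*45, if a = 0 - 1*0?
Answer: 3240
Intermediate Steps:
a = 0 (a = 0 + 0 = 0)
y = 4 (y = 0 + 1*(3 - 1)² = 0 + 1*2² = 0 + 1*4 = 0 + 4 = 4)
(y*18)*45 = (4*18)*45 = 72*45 = 3240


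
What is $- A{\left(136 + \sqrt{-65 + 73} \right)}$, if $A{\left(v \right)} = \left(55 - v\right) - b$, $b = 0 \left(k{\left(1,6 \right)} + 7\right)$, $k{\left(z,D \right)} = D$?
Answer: $81 + 2 \sqrt{2} \approx 83.828$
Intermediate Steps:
$b = 0$ ($b = 0 \left(6 + 7\right) = 0 \cdot 13 = 0$)
$A{\left(v \right)} = 55 - v$ ($A{\left(v \right)} = \left(55 - v\right) - 0 = \left(55 - v\right) + 0 = 55 - v$)
$- A{\left(136 + \sqrt{-65 + 73} \right)} = - (55 - \left(136 + \sqrt{-65 + 73}\right)) = - (55 - \left(136 + \sqrt{8}\right)) = - (55 - \left(136 + 2 \sqrt{2}\right)) = - (-81 - 2 \sqrt{2}) = 81 + 2 \sqrt{2}$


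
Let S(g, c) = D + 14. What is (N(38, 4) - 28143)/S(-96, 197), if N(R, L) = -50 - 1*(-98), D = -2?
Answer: -9365/4 ≈ -2341.3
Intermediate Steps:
S(g, c) = 12 (S(g, c) = -2 + 14 = 12)
N(R, L) = 48 (N(R, L) = -50 + 98 = 48)
(N(38, 4) - 28143)/S(-96, 197) = (48 - 28143)/12 = -28095*1/12 = -9365/4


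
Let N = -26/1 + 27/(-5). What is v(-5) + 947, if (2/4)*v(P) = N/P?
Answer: 23989/25 ≈ 959.56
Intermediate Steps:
N = -157/5 (N = -26*1 + 27*(-⅕) = -26 - 27/5 = -157/5 ≈ -31.400)
v(P) = -314/(5*P) (v(P) = 2*(-157/(5*P)) = -314/(5*P))
v(-5) + 947 = -314/5/(-5) + 947 = -314/5*(-⅕) + 947 = 314/25 + 947 = 23989/25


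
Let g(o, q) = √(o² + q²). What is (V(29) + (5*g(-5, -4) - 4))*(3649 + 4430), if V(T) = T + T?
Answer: 436266 + 40395*√41 ≈ 6.9492e+5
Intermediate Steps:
V(T) = 2*T
(V(29) + (5*g(-5, -4) - 4))*(3649 + 4430) = (2*29 + (5*√((-5)² + (-4)²) - 4))*(3649 + 4430) = (58 + (5*√(25 + 16) - 4))*8079 = (58 + (5*√41 - 4))*8079 = (58 + (-4 + 5*√41))*8079 = (54 + 5*√41)*8079 = 436266 + 40395*√41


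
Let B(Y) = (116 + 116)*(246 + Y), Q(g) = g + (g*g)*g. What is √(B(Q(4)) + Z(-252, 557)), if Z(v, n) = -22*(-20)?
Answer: 2*√18322 ≈ 270.72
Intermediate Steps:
Z(v, n) = 440
Q(g) = g + g³ (Q(g) = g + g²*g = g + g³)
B(Y) = 57072 + 232*Y (B(Y) = 232*(246 + Y) = 57072 + 232*Y)
√(B(Q(4)) + Z(-252, 557)) = √((57072 + 232*(4 + 4³)) + 440) = √((57072 + 232*(4 + 64)) + 440) = √((57072 + 232*68) + 440) = √((57072 + 15776) + 440) = √(72848 + 440) = √73288 = 2*√18322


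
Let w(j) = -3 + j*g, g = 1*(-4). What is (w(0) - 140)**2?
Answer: 20449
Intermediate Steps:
g = -4
w(j) = -3 - 4*j (w(j) = -3 + j*(-4) = -3 - 4*j)
(w(0) - 140)**2 = ((-3 - 4*0) - 140)**2 = ((-3 + 0) - 140)**2 = (-3 - 140)**2 = (-143)**2 = 20449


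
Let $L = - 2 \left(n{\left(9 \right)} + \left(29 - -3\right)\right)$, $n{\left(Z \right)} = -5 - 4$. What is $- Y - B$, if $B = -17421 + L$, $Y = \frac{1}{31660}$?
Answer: $\frac{553005219}{31660} \approx 17467.0$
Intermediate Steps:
$n{\left(Z \right)} = -9$
$L = -46$ ($L = - 2 \left(-9 + \left(29 - -3\right)\right) = - 2 \left(-9 + \left(29 + 3\right)\right) = - 2 \left(-9 + 32\right) = \left(-2\right) 23 = -46$)
$Y = \frac{1}{31660} \approx 3.1586 \cdot 10^{-5}$
$B = -17467$ ($B = -17421 - 46 = -17467$)
$- Y - B = \left(-1\right) \frac{1}{31660} - -17467 = - \frac{1}{31660} + 17467 = \frac{553005219}{31660}$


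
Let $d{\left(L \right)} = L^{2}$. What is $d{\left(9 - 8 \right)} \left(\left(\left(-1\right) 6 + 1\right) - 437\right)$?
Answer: $-442$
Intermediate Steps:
$d{\left(9 - 8 \right)} \left(\left(\left(-1\right) 6 + 1\right) - 437\right) = \left(9 - 8\right)^{2} \left(\left(\left(-1\right) 6 + 1\right) - 437\right) = \left(9 - 8\right)^{2} \left(\left(-6 + 1\right) - 437\right) = 1^{2} \left(-5 - 437\right) = 1 \left(-442\right) = -442$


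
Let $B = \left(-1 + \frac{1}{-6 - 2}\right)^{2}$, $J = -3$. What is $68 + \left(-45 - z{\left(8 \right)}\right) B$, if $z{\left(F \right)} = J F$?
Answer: $\frac{2651}{64} \approx 41.422$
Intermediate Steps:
$z{\left(F \right)} = - 3 F$
$B = \frac{81}{64}$ ($B = \left(-1 + \frac{1}{-8}\right)^{2} = \left(-1 - \frac{1}{8}\right)^{2} = \left(- \frac{9}{8}\right)^{2} = \frac{81}{64} \approx 1.2656$)
$68 + \left(-45 - z{\left(8 \right)}\right) B = 68 + \left(-45 - \left(-3\right) 8\right) \frac{81}{64} = 68 + \left(-45 - -24\right) \frac{81}{64} = 68 + \left(-45 + 24\right) \frac{81}{64} = 68 - \frac{1701}{64} = \frac{2651}{64}$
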